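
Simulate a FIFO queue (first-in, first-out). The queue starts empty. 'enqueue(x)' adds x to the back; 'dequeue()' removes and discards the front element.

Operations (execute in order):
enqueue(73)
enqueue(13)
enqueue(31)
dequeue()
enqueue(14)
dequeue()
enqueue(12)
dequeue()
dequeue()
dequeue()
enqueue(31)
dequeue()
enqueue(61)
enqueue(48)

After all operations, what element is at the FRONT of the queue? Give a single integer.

enqueue(73): queue = [73]
enqueue(13): queue = [73, 13]
enqueue(31): queue = [73, 13, 31]
dequeue(): queue = [13, 31]
enqueue(14): queue = [13, 31, 14]
dequeue(): queue = [31, 14]
enqueue(12): queue = [31, 14, 12]
dequeue(): queue = [14, 12]
dequeue(): queue = [12]
dequeue(): queue = []
enqueue(31): queue = [31]
dequeue(): queue = []
enqueue(61): queue = [61]
enqueue(48): queue = [61, 48]

Answer: 61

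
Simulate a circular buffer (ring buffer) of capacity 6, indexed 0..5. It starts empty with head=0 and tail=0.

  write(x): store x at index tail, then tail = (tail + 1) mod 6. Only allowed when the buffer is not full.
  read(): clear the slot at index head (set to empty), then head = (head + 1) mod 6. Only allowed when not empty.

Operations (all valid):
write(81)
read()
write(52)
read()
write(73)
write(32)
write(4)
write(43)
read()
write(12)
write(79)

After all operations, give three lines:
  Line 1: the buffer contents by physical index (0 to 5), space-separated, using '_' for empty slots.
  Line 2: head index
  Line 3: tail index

Answer: 12 79 _ 32 4 43
3
2

Derivation:
write(81): buf=[81 _ _ _ _ _], head=0, tail=1, size=1
read(): buf=[_ _ _ _ _ _], head=1, tail=1, size=0
write(52): buf=[_ 52 _ _ _ _], head=1, tail=2, size=1
read(): buf=[_ _ _ _ _ _], head=2, tail=2, size=0
write(73): buf=[_ _ 73 _ _ _], head=2, tail=3, size=1
write(32): buf=[_ _ 73 32 _ _], head=2, tail=4, size=2
write(4): buf=[_ _ 73 32 4 _], head=2, tail=5, size=3
write(43): buf=[_ _ 73 32 4 43], head=2, tail=0, size=4
read(): buf=[_ _ _ 32 4 43], head=3, tail=0, size=3
write(12): buf=[12 _ _ 32 4 43], head=3, tail=1, size=4
write(79): buf=[12 79 _ 32 4 43], head=3, tail=2, size=5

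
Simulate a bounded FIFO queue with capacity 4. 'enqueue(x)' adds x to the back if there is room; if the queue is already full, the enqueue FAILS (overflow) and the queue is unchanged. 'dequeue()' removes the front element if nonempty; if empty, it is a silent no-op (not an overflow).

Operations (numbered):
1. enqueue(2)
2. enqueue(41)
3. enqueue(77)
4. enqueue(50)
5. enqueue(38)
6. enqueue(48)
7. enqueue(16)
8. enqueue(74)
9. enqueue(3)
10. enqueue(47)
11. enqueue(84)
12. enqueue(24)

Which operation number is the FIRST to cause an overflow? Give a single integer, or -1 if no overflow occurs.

Answer: 5

Derivation:
1. enqueue(2): size=1
2. enqueue(41): size=2
3. enqueue(77): size=3
4. enqueue(50): size=4
5. enqueue(38): size=4=cap → OVERFLOW (fail)
6. enqueue(48): size=4=cap → OVERFLOW (fail)
7. enqueue(16): size=4=cap → OVERFLOW (fail)
8. enqueue(74): size=4=cap → OVERFLOW (fail)
9. enqueue(3): size=4=cap → OVERFLOW (fail)
10. enqueue(47): size=4=cap → OVERFLOW (fail)
11. enqueue(84): size=4=cap → OVERFLOW (fail)
12. enqueue(24): size=4=cap → OVERFLOW (fail)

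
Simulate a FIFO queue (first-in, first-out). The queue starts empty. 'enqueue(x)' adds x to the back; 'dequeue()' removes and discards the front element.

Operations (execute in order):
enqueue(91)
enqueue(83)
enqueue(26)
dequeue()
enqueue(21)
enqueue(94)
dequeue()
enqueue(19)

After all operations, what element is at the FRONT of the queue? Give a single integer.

enqueue(91): queue = [91]
enqueue(83): queue = [91, 83]
enqueue(26): queue = [91, 83, 26]
dequeue(): queue = [83, 26]
enqueue(21): queue = [83, 26, 21]
enqueue(94): queue = [83, 26, 21, 94]
dequeue(): queue = [26, 21, 94]
enqueue(19): queue = [26, 21, 94, 19]

Answer: 26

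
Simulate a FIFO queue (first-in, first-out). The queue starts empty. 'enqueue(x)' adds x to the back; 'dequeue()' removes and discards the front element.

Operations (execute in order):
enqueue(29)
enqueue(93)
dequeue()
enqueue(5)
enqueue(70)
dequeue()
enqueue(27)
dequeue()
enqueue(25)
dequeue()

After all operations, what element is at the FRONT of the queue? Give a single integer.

enqueue(29): queue = [29]
enqueue(93): queue = [29, 93]
dequeue(): queue = [93]
enqueue(5): queue = [93, 5]
enqueue(70): queue = [93, 5, 70]
dequeue(): queue = [5, 70]
enqueue(27): queue = [5, 70, 27]
dequeue(): queue = [70, 27]
enqueue(25): queue = [70, 27, 25]
dequeue(): queue = [27, 25]

Answer: 27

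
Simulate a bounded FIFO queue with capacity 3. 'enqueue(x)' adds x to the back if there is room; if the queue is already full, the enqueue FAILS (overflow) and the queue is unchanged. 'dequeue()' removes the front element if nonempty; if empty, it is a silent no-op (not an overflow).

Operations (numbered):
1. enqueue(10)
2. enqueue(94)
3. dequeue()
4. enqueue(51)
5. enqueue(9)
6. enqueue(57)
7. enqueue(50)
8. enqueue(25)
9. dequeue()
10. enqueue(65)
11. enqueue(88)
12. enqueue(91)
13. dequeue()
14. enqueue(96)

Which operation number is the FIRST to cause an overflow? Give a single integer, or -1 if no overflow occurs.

1. enqueue(10): size=1
2. enqueue(94): size=2
3. dequeue(): size=1
4. enqueue(51): size=2
5. enqueue(9): size=3
6. enqueue(57): size=3=cap → OVERFLOW (fail)
7. enqueue(50): size=3=cap → OVERFLOW (fail)
8. enqueue(25): size=3=cap → OVERFLOW (fail)
9. dequeue(): size=2
10. enqueue(65): size=3
11. enqueue(88): size=3=cap → OVERFLOW (fail)
12. enqueue(91): size=3=cap → OVERFLOW (fail)
13. dequeue(): size=2
14. enqueue(96): size=3

Answer: 6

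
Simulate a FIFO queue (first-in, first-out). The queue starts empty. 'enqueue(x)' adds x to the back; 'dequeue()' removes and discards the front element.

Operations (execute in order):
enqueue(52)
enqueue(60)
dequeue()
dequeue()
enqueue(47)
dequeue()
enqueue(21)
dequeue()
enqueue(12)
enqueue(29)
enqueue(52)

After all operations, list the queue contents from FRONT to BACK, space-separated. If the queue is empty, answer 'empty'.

enqueue(52): [52]
enqueue(60): [52, 60]
dequeue(): [60]
dequeue(): []
enqueue(47): [47]
dequeue(): []
enqueue(21): [21]
dequeue(): []
enqueue(12): [12]
enqueue(29): [12, 29]
enqueue(52): [12, 29, 52]

Answer: 12 29 52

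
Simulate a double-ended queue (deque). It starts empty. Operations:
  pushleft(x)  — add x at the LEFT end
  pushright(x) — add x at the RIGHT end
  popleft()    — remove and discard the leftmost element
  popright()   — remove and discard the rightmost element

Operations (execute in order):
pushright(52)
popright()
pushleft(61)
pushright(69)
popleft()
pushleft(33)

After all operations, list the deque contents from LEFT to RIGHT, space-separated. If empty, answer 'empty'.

Answer: 33 69

Derivation:
pushright(52): [52]
popright(): []
pushleft(61): [61]
pushright(69): [61, 69]
popleft(): [69]
pushleft(33): [33, 69]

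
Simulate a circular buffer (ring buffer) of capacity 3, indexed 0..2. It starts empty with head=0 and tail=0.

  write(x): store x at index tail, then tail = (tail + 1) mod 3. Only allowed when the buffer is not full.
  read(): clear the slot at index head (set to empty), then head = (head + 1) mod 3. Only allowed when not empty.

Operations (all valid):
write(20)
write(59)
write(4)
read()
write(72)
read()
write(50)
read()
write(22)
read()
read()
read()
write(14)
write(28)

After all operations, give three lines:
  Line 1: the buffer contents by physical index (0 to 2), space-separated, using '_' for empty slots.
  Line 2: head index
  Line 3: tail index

write(20): buf=[20 _ _], head=0, tail=1, size=1
write(59): buf=[20 59 _], head=0, tail=2, size=2
write(4): buf=[20 59 4], head=0, tail=0, size=3
read(): buf=[_ 59 4], head=1, tail=0, size=2
write(72): buf=[72 59 4], head=1, tail=1, size=3
read(): buf=[72 _ 4], head=2, tail=1, size=2
write(50): buf=[72 50 4], head=2, tail=2, size=3
read(): buf=[72 50 _], head=0, tail=2, size=2
write(22): buf=[72 50 22], head=0, tail=0, size=3
read(): buf=[_ 50 22], head=1, tail=0, size=2
read(): buf=[_ _ 22], head=2, tail=0, size=1
read(): buf=[_ _ _], head=0, tail=0, size=0
write(14): buf=[14 _ _], head=0, tail=1, size=1
write(28): buf=[14 28 _], head=0, tail=2, size=2

Answer: 14 28 _
0
2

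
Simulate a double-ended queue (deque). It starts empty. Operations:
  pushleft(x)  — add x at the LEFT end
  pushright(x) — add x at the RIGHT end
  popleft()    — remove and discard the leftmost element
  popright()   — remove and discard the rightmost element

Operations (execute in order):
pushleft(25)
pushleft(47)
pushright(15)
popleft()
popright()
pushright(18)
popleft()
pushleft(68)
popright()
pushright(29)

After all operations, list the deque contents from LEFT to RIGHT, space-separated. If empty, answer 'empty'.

Answer: 68 29

Derivation:
pushleft(25): [25]
pushleft(47): [47, 25]
pushright(15): [47, 25, 15]
popleft(): [25, 15]
popright(): [25]
pushright(18): [25, 18]
popleft(): [18]
pushleft(68): [68, 18]
popright(): [68]
pushright(29): [68, 29]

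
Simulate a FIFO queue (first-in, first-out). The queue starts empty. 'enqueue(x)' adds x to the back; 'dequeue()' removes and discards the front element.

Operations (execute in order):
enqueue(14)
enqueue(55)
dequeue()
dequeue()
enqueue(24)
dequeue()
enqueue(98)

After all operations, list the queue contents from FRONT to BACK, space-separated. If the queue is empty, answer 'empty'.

Answer: 98

Derivation:
enqueue(14): [14]
enqueue(55): [14, 55]
dequeue(): [55]
dequeue(): []
enqueue(24): [24]
dequeue(): []
enqueue(98): [98]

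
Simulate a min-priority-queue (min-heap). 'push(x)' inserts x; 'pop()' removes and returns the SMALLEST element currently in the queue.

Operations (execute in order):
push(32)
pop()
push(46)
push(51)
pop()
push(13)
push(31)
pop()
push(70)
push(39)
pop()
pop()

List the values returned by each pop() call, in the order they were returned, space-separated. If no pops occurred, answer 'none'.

Answer: 32 46 13 31 39

Derivation:
push(32): heap contents = [32]
pop() → 32: heap contents = []
push(46): heap contents = [46]
push(51): heap contents = [46, 51]
pop() → 46: heap contents = [51]
push(13): heap contents = [13, 51]
push(31): heap contents = [13, 31, 51]
pop() → 13: heap contents = [31, 51]
push(70): heap contents = [31, 51, 70]
push(39): heap contents = [31, 39, 51, 70]
pop() → 31: heap contents = [39, 51, 70]
pop() → 39: heap contents = [51, 70]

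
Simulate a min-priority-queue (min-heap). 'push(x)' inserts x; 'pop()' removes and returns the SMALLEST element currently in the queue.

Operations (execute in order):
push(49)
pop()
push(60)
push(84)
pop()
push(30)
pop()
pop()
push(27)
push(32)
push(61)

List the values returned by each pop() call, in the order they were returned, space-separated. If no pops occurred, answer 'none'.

Answer: 49 60 30 84

Derivation:
push(49): heap contents = [49]
pop() → 49: heap contents = []
push(60): heap contents = [60]
push(84): heap contents = [60, 84]
pop() → 60: heap contents = [84]
push(30): heap contents = [30, 84]
pop() → 30: heap contents = [84]
pop() → 84: heap contents = []
push(27): heap contents = [27]
push(32): heap contents = [27, 32]
push(61): heap contents = [27, 32, 61]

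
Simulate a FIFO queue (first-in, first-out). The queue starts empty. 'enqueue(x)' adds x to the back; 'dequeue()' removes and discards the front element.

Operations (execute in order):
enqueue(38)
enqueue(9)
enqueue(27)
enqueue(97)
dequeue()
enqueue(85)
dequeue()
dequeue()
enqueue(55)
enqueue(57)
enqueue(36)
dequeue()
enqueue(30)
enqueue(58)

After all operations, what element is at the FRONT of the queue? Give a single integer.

Answer: 85

Derivation:
enqueue(38): queue = [38]
enqueue(9): queue = [38, 9]
enqueue(27): queue = [38, 9, 27]
enqueue(97): queue = [38, 9, 27, 97]
dequeue(): queue = [9, 27, 97]
enqueue(85): queue = [9, 27, 97, 85]
dequeue(): queue = [27, 97, 85]
dequeue(): queue = [97, 85]
enqueue(55): queue = [97, 85, 55]
enqueue(57): queue = [97, 85, 55, 57]
enqueue(36): queue = [97, 85, 55, 57, 36]
dequeue(): queue = [85, 55, 57, 36]
enqueue(30): queue = [85, 55, 57, 36, 30]
enqueue(58): queue = [85, 55, 57, 36, 30, 58]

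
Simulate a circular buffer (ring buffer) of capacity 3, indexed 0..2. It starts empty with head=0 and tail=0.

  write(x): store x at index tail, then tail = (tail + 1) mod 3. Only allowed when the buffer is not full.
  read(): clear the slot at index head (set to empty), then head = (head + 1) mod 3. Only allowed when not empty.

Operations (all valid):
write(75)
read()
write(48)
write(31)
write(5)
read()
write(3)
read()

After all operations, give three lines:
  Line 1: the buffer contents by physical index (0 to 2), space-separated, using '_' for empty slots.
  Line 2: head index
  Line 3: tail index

Answer: 5 3 _
0
2

Derivation:
write(75): buf=[75 _ _], head=0, tail=1, size=1
read(): buf=[_ _ _], head=1, tail=1, size=0
write(48): buf=[_ 48 _], head=1, tail=2, size=1
write(31): buf=[_ 48 31], head=1, tail=0, size=2
write(5): buf=[5 48 31], head=1, tail=1, size=3
read(): buf=[5 _ 31], head=2, tail=1, size=2
write(3): buf=[5 3 31], head=2, tail=2, size=3
read(): buf=[5 3 _], head=0, tail=2, size=2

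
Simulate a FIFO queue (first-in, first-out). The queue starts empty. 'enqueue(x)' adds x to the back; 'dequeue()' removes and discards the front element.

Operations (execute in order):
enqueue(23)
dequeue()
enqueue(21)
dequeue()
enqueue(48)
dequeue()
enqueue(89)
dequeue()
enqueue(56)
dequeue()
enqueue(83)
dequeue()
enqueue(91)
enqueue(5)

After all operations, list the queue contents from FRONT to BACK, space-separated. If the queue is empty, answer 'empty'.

Answer: 91 5

Derivation:
enqueue(23): [23]
dequeue(): []
enqueue(21): [21]
dequeue(): []
enqueue(48): [48]
dequeue(): []
enqueue(89): [89]
dequeue(): []
enqueue(56): [56]
dequeue(): []
enqueue(83): [83]
dequeue(): []
enqueue(91): [91]
enqueue(5): [91, 5]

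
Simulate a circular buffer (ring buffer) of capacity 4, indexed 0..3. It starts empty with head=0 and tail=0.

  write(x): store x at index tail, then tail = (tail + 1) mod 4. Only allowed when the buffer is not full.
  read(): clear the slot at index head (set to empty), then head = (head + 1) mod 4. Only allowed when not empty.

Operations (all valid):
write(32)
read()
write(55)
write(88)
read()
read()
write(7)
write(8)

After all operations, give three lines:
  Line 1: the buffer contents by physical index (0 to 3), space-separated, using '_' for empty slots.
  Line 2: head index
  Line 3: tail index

Answer: 8 _ _ 7
3
1

Derivation:
write(32): buf=[32 _ _ _], head=0, tail=1, size=1
read(): buf=[_ _ _ _], head=1, tail=1, size=0
write(55): buf=[_ 55 _ _], head=1, tail=2, size=1
write(88): buf=[_ 55 88 _], head=1, tail=3, size=2
read(): buf=[_ _ 88 _], head=2, tail=3, size=1
read(): buf=[_ _ _ _], head=3, tail=3, size=0
write(7): buf=[_ _ _ 7], head=3, tail=0, size=1
write(8): buf=[8 _ _ 7], head=3, tail=1, size=2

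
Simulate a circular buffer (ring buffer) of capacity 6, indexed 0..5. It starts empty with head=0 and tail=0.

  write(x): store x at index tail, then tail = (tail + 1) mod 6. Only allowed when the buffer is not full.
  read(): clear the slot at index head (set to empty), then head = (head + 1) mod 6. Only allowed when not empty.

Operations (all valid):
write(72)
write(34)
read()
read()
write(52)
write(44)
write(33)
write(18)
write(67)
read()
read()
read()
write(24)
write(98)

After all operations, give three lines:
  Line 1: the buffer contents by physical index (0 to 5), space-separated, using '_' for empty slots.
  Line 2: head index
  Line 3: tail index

write(72): buf=[72 _ _ _ _ _], head=0, tail=1, size=1
write(34): buf=[72 34 _ _ _ _], head=0, tail=2, size=2
read(): buf=[_ 34 _ _ _ _], head=1, tail=2, size=1
read(): buf=[_ _ _ _ _ _], head=2, tail=2, size=0
write(52): buf=[_ _ 52 _ _ _], head=2, tail=3, size=1
write(44): buf=[_ _ 52 44 _ _], head=2, tail=4, size=2
write(33): buf=[_ _ 52 44 33 _], head=2, tail=5, size=3
write(18): buf=[_ _ 52 44 33 18], head=2, tail=0, size=4
write(67): buf=[67 _ 52 44 33 18], head=2, tail=1, size=5
read(): buf=[67 _ _ 44 33 18], head=3, tail=1, size=4
read(): buf=[67 _ _ _ 33 18], head=4, tail=1, size=3
read(): buf=[67 _ _ _ _ 18], head=5, tail=1, size=2
write(24): buf=[67 24 _ _ _ 18], head=5, tail=2, size=3
write(98): buf=[67 24 98 _ _ 18], head=5, tail=3, size=4

Answer: 67 24 98 _ _ 18
5
3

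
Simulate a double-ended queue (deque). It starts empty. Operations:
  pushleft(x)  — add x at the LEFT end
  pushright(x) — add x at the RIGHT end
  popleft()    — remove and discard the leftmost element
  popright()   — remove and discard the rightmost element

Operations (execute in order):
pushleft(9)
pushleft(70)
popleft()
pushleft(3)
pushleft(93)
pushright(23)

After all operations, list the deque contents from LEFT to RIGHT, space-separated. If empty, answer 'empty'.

Answer: 93 3 9 23

Derivation:
pushleft(9): [9]
pushleft(70): [70, 9]
popleft(): [9]
pushleft(3): [3, 9]
pushleft(93): [93, 3, 9]
pushright(23): [93, 3, 9, 23]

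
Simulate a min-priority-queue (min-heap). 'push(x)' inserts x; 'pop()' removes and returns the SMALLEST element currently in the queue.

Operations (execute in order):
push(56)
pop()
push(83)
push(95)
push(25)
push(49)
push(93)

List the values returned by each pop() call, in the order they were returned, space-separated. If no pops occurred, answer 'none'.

Answer: 56

Derivation:
push(56): heap contents = [56]
pop() → 56: heap contents = []
push(83): heap contents = [83]
push(95): heap contents = [83, 95]
push(25): heap contents = [25, 83, 95]
push(49): heap contents = [25, 49, 83, 95]
push(93): heap contents = [25, 49, 83, 93, 95]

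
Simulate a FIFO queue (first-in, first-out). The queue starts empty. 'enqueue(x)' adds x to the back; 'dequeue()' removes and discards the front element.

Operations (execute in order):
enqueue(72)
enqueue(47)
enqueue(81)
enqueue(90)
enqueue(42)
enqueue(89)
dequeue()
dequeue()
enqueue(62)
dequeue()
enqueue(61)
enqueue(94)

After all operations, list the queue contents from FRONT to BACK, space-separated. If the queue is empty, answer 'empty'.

enqueue(72): [72]
enqueue(47): [72, 47]
enqueue(81): [72, 47, 81]
enqueue(90): [72, 47, 81, 90]
enqueue(42): [72, 47, 81, 90, 42]
enqueue(89): [72, 47, 81, 90, 42, 89]
dequeue(): [47, 81, 90, 42, 89]
dequeue(): [81, 90, 42, 89]
enqueue(62): [81, 90, 42, 89, 62]
dequeue(): [90, 42, 89, 62]
enqueue(61): [90, 42, 89, 62, 61]
enqueue(94): [90, 42, 89, 62, 61, 94]

Answer: 90 42 89 62 61 94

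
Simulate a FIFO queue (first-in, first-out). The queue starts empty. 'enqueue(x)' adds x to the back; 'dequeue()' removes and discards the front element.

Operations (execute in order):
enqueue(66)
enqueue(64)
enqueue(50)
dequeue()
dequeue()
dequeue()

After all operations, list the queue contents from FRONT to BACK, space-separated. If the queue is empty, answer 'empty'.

enqueue(66): [66]
enqueue(64): [66, 64]
enqueue(50): [66, 64, 50]
dequeue(): [64, 50]
dequeue(): [50]
dequeue(): []

Answer: empty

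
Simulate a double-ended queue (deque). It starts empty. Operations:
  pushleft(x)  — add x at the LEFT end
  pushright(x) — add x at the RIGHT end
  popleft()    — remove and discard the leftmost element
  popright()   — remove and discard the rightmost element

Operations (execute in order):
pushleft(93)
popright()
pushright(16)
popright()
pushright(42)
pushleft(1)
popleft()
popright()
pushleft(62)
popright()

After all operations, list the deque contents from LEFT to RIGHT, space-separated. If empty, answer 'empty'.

Answer: empty

Derivation:
pushleft(93): [93]
popright(): []
pushright(16): [16]
popright(): []
pushright(42): [42]
pushleft(1): [1, 42]
popleft(): [42]
popright(): []
pushleft(62): [62]
popright(): []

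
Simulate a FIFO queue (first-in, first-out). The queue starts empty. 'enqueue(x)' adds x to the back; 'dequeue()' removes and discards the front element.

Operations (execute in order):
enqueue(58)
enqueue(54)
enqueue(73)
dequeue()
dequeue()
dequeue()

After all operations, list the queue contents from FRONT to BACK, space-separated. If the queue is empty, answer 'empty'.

Answer: empty

Derivation:
enqueue(58): [58]
enqueue(54): [58, 54]
enqueue(73): [58, 54, 73]
dequeue(): [54, 73]
dequeue(): [73]
dequeue(): []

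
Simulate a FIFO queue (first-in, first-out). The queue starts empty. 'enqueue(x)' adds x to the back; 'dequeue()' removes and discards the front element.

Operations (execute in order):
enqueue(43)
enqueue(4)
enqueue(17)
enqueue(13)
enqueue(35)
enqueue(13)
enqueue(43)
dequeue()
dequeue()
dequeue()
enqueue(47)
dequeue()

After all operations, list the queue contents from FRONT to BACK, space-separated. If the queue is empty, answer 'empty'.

Answer: 35 13 43 47

Derivation:
enqueue(43): [43]
enqueue(4): [43, 4]
enqueue(17): [43, 4, 17]
enqueue(13): [43, 4, 17, 13]
enqueue(35): [43, 4, 17, 13, 35]
enqueue(13): [43, 4, 17, 13, 35, 13]
enqueue(43): [43, 4, 17, 13, 35, 13, 43]
dequeue(): [4, 17, 13, 35, 13, 43]
dequeue(): [17, 13, 35, 13, 43]
dequeue(): [13, 35, 13, 43]
enqueue(47): [13, 35, 13, 43, 47]
dequeue(): [35, 13, 43, 47]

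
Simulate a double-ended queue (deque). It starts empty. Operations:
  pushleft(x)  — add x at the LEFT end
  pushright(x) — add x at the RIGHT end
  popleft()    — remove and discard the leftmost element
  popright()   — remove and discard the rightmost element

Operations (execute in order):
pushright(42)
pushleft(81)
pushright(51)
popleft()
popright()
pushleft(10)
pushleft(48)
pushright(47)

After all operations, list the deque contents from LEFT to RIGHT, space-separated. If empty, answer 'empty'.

Answer: 48 10 42 47

Derivation:
pushright(42): [42]
pushleft(81): [81, 42]
pushright(51): [81, 42, 51]
popleft(): [42, 51]
popright(): [42]
pushleft(10): [10, 42]
pushleft(48): [48, 10, 42]
pushright(47): [48, 10, 42, 47]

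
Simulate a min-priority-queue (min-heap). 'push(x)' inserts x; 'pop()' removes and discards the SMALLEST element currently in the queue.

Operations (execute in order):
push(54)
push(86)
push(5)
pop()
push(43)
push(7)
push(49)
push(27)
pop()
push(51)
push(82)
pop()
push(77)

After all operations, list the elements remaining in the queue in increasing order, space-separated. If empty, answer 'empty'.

push(54): heap contents = [54]
push(86): heap contents = [54, 86]
push(5): heap contents = [5, 54, 86]
pop() → 5: heap contents = [54, 86]
push(43): heap contents = [43, 54, 86]
push(7): heap contents = [7, 43, 54, 86]
push(49): heap contents = [7, 43, 49, 54, 86]
push(27): heap contents = [7, 27, 43, 49, 54, 86]
pop() → 7: heap contents = [27, 43, 49, 54, 86]
push(51): heap contents = [27, 43, 49, 51, 54, 86]
push(82): heap contents = [27, 43, 49, 51, 54, 82, 86]
pop() → 27: heap contents = [43, 49, 51, 54, 82, 86]
push(77): heap contents = [43, 49, 51, 54, 77, 82, 86]

Answer: 43 49 51 54 77 82 86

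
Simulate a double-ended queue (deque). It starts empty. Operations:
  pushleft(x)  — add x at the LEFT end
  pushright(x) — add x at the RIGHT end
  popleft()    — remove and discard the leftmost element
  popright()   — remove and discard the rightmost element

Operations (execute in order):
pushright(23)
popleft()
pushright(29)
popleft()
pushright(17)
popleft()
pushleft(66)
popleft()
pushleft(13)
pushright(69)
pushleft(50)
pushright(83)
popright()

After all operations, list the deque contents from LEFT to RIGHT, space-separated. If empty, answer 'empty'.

pushright(23): [23]
popleft(): []
pushright(29): [29]
popleft(): []
pushright(17): [17]
popleft(): []
pushleft(66): [66]
popleft(): []
pushleft(13): [13]
pushright(69): [13, 69]
pushleft(50): [50, 13, 69]
pushright(83): [50, 13, 69, 83]
popright(): [50, 13, 69]

Answer: 50 13 69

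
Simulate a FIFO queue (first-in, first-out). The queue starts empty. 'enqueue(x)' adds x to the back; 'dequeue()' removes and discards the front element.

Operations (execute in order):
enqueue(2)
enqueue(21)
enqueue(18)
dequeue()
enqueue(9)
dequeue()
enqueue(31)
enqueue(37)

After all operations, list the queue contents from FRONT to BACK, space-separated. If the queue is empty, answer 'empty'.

enqueue(2): [2]
enqueue(21): [2, 21]
enqueue(18): [2, 21, 18]
dequeue(): [21, 18]
enqueue(9): [21, 18, 9]
dequeue(): [18, 9]
enqueue(31): [18, 9, 31]
enqueue(37): [18, 9, 31, 37]

Answer: 18 9 31 37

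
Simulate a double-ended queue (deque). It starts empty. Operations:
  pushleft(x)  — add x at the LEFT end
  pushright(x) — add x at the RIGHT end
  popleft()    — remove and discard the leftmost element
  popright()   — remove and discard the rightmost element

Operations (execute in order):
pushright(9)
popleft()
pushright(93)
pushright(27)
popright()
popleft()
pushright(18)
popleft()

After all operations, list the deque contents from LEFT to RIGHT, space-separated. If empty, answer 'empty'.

pushright(9): [9]
popleft(): []
pushright(93): [93]
pushright(27): [93, 27]
popright(): [93]
popleft(): []
pushright(18): [18]
popleft(): []

Answer: empty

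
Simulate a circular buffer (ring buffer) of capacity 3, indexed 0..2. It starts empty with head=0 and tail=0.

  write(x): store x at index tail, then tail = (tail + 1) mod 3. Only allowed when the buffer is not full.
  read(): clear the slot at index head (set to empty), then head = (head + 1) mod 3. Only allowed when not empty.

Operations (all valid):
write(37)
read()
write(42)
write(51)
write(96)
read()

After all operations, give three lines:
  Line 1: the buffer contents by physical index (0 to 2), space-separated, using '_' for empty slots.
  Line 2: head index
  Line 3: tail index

Answer: 96 _ 51
2
1

Derivation:
write(37): buf=[37 _ _], head=0, tail=1, size=1
read(): buf=[_ _ _], head=1, tail=1, size=0
write(42): buf=[_ 42 _], head=1, tail=2, size=1
write(51): buf=[_ 42 51], head=1, tail=0, size=2
write(96): buf=[96 42 51], head=1, tail=1, size=3
read(): buf=[96 _ 51], head=2, tail=1, size=2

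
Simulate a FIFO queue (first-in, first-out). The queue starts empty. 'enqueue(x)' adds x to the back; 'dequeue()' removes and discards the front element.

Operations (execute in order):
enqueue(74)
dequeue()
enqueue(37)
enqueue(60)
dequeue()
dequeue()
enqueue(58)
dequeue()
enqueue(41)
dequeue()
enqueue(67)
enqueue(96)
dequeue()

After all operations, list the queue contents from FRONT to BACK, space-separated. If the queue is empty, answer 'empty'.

Answer: 96

Derivation:
enqueue(74): [74]
dequeue(): []
enqueue(37): [37]
enqueue(60): [37, 60]
dequeue(): [60]
dequeue(): []
enqueue(58): [58]
dequeue(): []
enqueue(41): [41]
dequeue(): []
enqueue(67): [67]
enqueue(96): [67, 96]
dequeue(): [96]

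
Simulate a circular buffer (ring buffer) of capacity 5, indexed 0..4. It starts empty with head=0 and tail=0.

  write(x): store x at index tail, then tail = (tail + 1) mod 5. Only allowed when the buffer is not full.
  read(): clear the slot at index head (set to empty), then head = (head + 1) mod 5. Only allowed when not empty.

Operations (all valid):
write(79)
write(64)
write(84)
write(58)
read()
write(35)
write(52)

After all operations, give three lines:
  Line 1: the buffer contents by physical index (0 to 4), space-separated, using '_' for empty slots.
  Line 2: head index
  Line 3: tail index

Answer: 52 64 84 58 35
1
1

Derivation:
write(79): buf=[79 _ _ _ _], head=0, tail=1, size=1
write(64): buf=[79 64 _ _ _], head=0, tail=2, size=2
write(84): buf=[79 64 84 _ _], head=0, tail=3, size=3
write(58): buf=[79 64 84 58 _], head=0, tail=4, size=4
read(): buf=[_ 64 84 58 _], head=1, tail=4, size=3
write(35): buf=[_ 64 84 58 35], head=1, tail=0, size=4
write(52): buf=[52 64 84 58 35], head=1, tail=1, size=5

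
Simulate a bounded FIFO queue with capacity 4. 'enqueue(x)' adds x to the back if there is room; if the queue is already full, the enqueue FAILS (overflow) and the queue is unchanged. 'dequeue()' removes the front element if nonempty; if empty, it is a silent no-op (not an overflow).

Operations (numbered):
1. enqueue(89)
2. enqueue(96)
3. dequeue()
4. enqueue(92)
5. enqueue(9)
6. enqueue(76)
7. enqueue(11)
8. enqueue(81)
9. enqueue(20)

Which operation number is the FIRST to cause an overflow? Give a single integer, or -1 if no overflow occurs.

Answer: 7

Derivation:
1. enqueue(89): size=1
2. enqueue(96): size=2
3. dequeue(): size=1
4. enqueue(92): size=2
5. enqueue(9): size=3
6. enqueue(76): size=4
7. enqueue(11): size=4=cap → OVERFLOW (fail)
8. enqueue(81): size=4=cap → OVERFLOW (fail)
9. enqueue(20): size=4=cap → OVERFLOW (fail)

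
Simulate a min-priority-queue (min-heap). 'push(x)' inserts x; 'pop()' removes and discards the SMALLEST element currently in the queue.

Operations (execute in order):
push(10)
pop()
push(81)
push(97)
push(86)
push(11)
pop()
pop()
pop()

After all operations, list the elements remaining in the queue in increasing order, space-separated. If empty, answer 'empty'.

push(10): heap contents = [10]
pop() → 10: heap contents = []
push(81): heap contents = [81]
push(97): heap contents = [81, 97]
push(86): heap contents = [81, 86, 97]
push(11): heap contents = [11, 81, 86, 97]
pop() → 11: heap contents = [81, 86, 97]
pop() → 81: heap contents = [86, 97]
pop() → 86: heap contents = [97]

Answer: 97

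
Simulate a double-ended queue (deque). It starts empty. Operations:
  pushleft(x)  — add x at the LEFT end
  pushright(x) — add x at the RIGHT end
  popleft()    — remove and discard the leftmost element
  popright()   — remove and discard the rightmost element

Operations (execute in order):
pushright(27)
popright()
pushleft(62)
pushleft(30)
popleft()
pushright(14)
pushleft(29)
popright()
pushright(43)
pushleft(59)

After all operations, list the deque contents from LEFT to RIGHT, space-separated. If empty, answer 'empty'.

pushright(27): [27]
popright(): []
pushleft(62): [62]
pushleft(30): [30, 62]
popleft(): [62]
pushright(14): [62, 14]
pushleft(29): [29, 62, 14]
popright(): [29, 62]
pushright(43): [29, 62, 43]
pushleft(59): [59, 29, 62, 43]

Answer: 59 29 62 43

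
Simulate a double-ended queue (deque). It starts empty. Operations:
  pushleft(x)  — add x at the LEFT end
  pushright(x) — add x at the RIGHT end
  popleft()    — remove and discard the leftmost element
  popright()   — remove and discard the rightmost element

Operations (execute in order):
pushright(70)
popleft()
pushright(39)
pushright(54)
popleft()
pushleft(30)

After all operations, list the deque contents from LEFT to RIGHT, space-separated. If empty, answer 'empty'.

pushright(70): [70]
popleft(): []
pushright(39): [39]
pushright(54): [39, 54]
popleft(): [54]
pushleft(30): [30, 54]

Answer: 30 54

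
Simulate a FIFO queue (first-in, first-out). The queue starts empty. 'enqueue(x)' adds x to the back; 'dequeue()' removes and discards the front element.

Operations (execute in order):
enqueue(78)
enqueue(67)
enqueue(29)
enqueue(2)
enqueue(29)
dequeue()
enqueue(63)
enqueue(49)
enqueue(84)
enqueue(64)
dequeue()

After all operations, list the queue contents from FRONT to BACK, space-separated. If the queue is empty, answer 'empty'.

Answer: 29 2 29 63 49 84 64

Derivation:
enqueue(78): [78]
enqueue(67): [78, 67]
enqueue(29): [78, 67, 29]
enqueue(2): [78, 67, 29, 2]
enqueue(29): [78, 67, 29, 2, 29]
dequeue(): [67, 29, 2, 29]
enqueue(63): [67, 29, 2, 29, 63]
enqueue(49): [67, 29, 2, 29, 63, 49]
enqueue(84): [67, 29, 2, 29, 63, 49, 84]
enqueue(64): [67, 29, 2, 29, 63, 49, 84, 64]
dequeue(): [29, 2, 29, 63, 49, 84, 64]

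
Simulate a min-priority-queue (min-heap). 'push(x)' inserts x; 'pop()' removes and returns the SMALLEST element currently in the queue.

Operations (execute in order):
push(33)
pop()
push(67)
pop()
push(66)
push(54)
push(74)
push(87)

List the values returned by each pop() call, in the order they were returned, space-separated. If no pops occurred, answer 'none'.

Answer: 33 67

Derivation:
push(33): heap contents = [33]
pop() → 33: heap contents = []
push(67): heap contents = [67]
pop() → 67: heap contents = []
push(66): heap contents = [66]
push(54): heap contents = [54, 66]
push(74): heap contents = [54, 66, 74]
push(87): heap contents = [54, 66, 74, 87]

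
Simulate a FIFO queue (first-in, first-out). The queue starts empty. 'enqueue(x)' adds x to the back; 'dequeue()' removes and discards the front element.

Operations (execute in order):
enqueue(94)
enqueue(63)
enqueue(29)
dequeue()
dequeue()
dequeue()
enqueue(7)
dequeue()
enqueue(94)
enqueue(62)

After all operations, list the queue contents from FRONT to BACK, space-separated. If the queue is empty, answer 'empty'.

Answer: 94 62

Derivation:
enqueue(94): [94]
enqueue(63): [94, 63]
enqueue(29): [94, 63, 29]
dequeue(): [63, 29]
dequeue(): [29]
dequeue(): []
enqueue(7): [7]
dequeue(): []
enqueue(94): [94]
enqueue(62): [94, 62]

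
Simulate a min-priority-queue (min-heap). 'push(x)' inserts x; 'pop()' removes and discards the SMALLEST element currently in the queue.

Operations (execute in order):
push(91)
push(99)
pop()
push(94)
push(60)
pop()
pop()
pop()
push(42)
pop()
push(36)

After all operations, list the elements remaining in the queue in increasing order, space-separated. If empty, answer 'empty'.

Answer: 36

Derivation:
push(91): heap contents = [91]
push(99): heap contents = [91, 99]
pop() → 91: heap contents = [99]
push(94): heap contents = [94, 99]
push(60): heap contents = [60, 94, 99]
pop() → 60: heap contents = [94, 99]
pop() → 94: heap contents = [99]
pop() → 99: heap contents = []
push(42): heap contents = [42]
pop() → 42: heap contents = []
push(36): heap contents = [36]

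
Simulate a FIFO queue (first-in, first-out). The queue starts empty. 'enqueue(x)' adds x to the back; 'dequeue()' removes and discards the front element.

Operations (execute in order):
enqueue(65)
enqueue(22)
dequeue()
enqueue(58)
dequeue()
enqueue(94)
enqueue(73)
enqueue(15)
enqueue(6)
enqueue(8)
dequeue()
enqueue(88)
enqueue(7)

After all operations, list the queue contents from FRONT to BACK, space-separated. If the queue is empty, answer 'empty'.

enqueue(65): [65]
enqueue(22): [65, 22]
dequeue(): [22]
enqueue(58): [22, 58]
dequeue(): [58]
enqueue(94): [58, 94]
enqueue(73): [58, 94, 73]
enqueue(15): [58, 94, 73, 15]
enqueue(6): [58, 94, 73, 15, 6]
enqueue(8): [58, 94, 73, 15, 6, 8]
dequeue(): [94, 73, 15, 6, 8]
enqueue(88): [94, 73, 15, 6, 8, 88]
enqueue(7): [94, 73, 15, 6, 8, 88, 7]

Answer: 94 73 15 6 8 88 7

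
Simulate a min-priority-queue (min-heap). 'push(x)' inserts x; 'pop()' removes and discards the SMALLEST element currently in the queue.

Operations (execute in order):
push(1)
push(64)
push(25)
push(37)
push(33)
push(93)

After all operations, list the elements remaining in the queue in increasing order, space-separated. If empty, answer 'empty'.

Answer: 1 25 33 37 64 93

Derivation:
push(1): heap contents = [1]
push(64): heap contents = [1, 64]
push(25): heap contents = [1, 25, 64]
push(37): heap contents = [1, 25, 37, 64]
push(33): heap contents = [1, 25, 33, 37, 64]
push(93): heap contents = [1, 25, 33, 37, 64, 93]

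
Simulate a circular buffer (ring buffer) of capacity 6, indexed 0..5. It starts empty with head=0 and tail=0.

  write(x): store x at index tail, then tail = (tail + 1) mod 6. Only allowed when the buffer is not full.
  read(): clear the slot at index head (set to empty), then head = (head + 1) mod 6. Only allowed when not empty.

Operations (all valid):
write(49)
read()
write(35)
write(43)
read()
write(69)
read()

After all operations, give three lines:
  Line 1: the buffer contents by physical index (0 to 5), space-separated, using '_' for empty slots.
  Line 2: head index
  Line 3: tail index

Answer: _ _ _ 69 _ _
3
4

Derivation:
write(49): buf=[49 _ _ _ _ _], head=0, tail=1, size=1
read(): buf=[_ _ _ _ _ _], head=1, tail=1, size=0
write(35): buf=[_ 35 _ _ _ _], head=1, tail=2, size=1
write(43): buf=[_ 35 43 _ _ _], head=1, tail=3, size=2
read(): buf=[_ _ 43 _ _ _], head=2, tail=3, size=1
write(69): buf=[_ _ 43 69 _ _], head=2, tail=4, size=2
read(): buf=[_ _ _ 69 _ _], head=3, tail=4, size=1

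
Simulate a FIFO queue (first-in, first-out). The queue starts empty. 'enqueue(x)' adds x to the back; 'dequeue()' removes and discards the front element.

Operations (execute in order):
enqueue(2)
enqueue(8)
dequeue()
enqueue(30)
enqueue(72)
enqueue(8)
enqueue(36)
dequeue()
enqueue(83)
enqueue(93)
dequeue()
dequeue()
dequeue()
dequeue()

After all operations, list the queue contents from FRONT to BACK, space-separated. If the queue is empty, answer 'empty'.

Answer: 83 93

Derivation:
enqueue(2): [2]
enqueue(8): [2, 8]
dequeue(): [8]
enqueue(30): [8, 30]
enqueue(72): [8, 30, 72]
enqueue(8): [8, 30, 72, 8]
enqueue(36): [8, 30, 72, 8, 36]
dequeue(): [30, 72, 8, 36]
enqueue(83): [30, 72, 8, 36, 83]
enqueue(93): [30, 72, 8, 36, 83, 93]
dequeue(): [72, 8, 36, 83, 93]
dequeue(): [8, 36, 83, 93]
dequeue(): [36, 83, 93]
dequeue(): [83, 93]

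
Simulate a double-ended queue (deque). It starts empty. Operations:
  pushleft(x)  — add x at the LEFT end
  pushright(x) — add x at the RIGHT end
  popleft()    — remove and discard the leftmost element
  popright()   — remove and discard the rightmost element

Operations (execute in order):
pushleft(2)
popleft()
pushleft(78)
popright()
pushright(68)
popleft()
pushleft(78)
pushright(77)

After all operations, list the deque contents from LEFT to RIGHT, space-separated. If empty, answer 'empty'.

Answer: 78 77

Derivation:
pushleft(2): [2]
popleft(): []
pushleft(78): [78]
popright(): []
pushright(68): [68]
popleft(): []
pushleft(78): [78]
pushright(77): [78, 77]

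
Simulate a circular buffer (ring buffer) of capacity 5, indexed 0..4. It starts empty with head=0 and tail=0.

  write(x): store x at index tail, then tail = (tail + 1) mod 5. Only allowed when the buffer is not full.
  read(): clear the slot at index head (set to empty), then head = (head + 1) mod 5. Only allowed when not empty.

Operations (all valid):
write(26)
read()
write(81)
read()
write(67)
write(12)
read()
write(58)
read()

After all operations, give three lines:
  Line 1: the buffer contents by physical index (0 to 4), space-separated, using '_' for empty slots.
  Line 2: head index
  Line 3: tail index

Answer: _ _ _ _ 58
4
0

Derivation:
write(26): buf=[26 _ _ _ _], head=0, tail=1, size=1
read(): buf=[_ _ _ _ _], head=1, tail=1, size=0
write(81): buf=[_ 81 _ _ _], head=1, tail=2, size=1
read(): buf=[_ _ _ _ _], head=2, tail=2, size=0
write(67): buf=[_ _ 67 _ _], head=2, tail=3, size=1
write(12): buf=[_ _ 67 12 _], head=2, tail=4, size=2
read(): buf=[_ _ _ 12 _], head=3, tail=4, size=1
write(58): buf=[_ _ _ 12 58], head=3, tail=0, size=2
read(): buf=[_ _ _ _ 58], head=4, tail=0, size=1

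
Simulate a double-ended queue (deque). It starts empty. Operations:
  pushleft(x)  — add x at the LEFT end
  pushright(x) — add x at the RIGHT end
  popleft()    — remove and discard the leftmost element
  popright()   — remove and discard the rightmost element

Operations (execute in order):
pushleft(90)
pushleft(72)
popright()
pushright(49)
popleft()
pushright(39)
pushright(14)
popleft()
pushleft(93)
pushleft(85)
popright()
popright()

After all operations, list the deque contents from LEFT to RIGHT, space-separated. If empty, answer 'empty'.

Answer: 85 93

Derivation:
pushleft(90): [90]
pushleft(72): [72, 90]
popright(): [72]
pushright(49): [72, 49]
popleft(): [49]
pushright(39): [49, 39]
pushright(14): [49, 39, 14]
popleft(): [39, 14]
pushleft(93): [93, 39, 14]
pushleft(85): [85, 93, 39, 14]
popright(): [85, 93, 39]
popright(): [85, 93]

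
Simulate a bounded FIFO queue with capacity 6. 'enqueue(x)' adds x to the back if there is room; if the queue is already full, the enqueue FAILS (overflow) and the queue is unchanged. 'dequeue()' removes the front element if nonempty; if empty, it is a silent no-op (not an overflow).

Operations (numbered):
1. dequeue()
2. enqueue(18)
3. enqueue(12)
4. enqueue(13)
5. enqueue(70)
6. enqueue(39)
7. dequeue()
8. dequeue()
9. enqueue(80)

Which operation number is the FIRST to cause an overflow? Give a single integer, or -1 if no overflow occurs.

1. dequeue(): empty, no-op, size=0
2. enqueue(18): size=1
3. enqueue(12): size=2
4. enqueue(13): size=3
5. enqueue(70): size=4
6. enqueue(39): size=5
7. dequeue(): size=4
8. dequeue(): size=3
9. enqueue(80): size=4

Answer: -1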